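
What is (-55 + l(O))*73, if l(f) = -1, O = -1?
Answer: -4088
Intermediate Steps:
(-55 + l(O))*73 = (-55 - 1)*73 = -56*73 = -4088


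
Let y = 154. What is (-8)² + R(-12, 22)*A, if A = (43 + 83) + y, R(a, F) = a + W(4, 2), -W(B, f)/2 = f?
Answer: -4416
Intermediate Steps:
W(B, f) = -2*f
R(a, F) = -4 + a (R(a, F) = a - 2*2 = a - 4 = -4 + a)
A = 280 (A = (43 + 83) + 154 = 126 + 154 = 280)
(-8)² + R(-12, 22)*A = (-8)² + (-4 - 12)*280 = 64 - 16*280 = 64 - 4480 = -4416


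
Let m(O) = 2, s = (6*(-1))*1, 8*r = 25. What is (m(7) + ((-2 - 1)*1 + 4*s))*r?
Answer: -625/8 ≈ -78.125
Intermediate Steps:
r = 25/8 (r = (⅛)*25 = 25/8 ≈ 3.1250)
s = -6 (s = -6*1 = -6)
(m(7) + ((-2 - 1)*1 + 4*s))*r = (2 + ((-2 - 1)*1 + 4*(-6)))*(25/8) = (2 + (-3*1 - 24))*(25/8) = (2 + (-3 - 24))*(25/8) = (2 - 27)*(25/8) = -25*25/8 = -625/8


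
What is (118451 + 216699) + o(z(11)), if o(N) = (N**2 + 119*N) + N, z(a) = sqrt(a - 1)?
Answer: 335160 + 120*sqrt(10) ≈ 3.3554e+5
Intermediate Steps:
z(a) = sqrt(-1 + a)
o(N) = N**2 + 120*N
(118451 + 216699) + o(z(11)) = (118451 + 216699) + sqrt(-1 + 11)*(120 + sqrt(-1 + 11)) = 335150 + sqrt(10)*(120 + sqrt(10))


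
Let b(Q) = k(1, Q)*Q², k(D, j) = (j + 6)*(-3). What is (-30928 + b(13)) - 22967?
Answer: -63528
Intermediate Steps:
k(D, j) = -18 - 3*j (k(D, j) = (6 + j)*(-3) = -18 - 3*j)
b(Q) = Q²*(-18 - 3*Q) (b(Q) = (-18 - 3*Q)*Q² = Q²*(-18 - 3*Q))
(-30928 + b(13)) - 22967 = (-30928 + 3*13²*(-6 - 1*13)) - 22967 = (-30928 + 3*169*(-6 - 13)) - 22967 = (-30928 + 3*169*(-19)) - 22967 = (-30928 - 9633) - 22967 = -40561 - 22967 = -63528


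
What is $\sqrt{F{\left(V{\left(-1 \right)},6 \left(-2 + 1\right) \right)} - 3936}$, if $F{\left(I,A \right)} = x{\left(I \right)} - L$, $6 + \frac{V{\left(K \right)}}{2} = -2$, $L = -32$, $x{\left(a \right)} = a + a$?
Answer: $4 i \sqrt{246} \approx 62.738 i$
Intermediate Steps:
$x{\left(a \right)} = 2 a$
$V{\left(K \right)} = -16$ ($V{\left(K \right)} = -12 + 2 \left(-2\right) = -12 - 4 = -16$)
$F{\left(I,A \right)} = 32 + 2 I$ ($F{\left(I,A \right)} = 2 I - -32 = 2 I + 32 = 32 + 2 I$)
$\sqrt{F{\left(V{\left(-1 \right)},6 \left(-2 + 1\right) \right)} - 3936} = \sqrt{\left(32 + 2 \left(-16\right)\right) - 3936} = \sqrt{\left(32 - 32\right) - 3936} = \sqrt{0 - 3936} = \sqrt{-3936} = 4 i \sqrt{246}$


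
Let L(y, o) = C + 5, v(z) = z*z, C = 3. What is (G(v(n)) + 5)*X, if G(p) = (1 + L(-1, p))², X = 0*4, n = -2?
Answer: 0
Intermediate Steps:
v(z) = z²
L(y, o) = 8 (L(y, o) = 3 + 5 = 8)
X = 0
G(p) = 81 (G(p) = (1 + 8)² = 9² = 81)
(G(v(n)) + 5)*X = (81 + 5)*0 = 86*0 = 0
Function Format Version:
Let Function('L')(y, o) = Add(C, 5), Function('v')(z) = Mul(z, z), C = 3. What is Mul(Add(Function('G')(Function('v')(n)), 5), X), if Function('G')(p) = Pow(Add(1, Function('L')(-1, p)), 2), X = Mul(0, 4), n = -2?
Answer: 0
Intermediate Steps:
Function('v')(z) = Pow(z, 2)
Function('L')(y, o) = 8 (Function('L')(y, o) = Add(3, 5) = 8)
X = 0
Function('G')(p) = 81 (Function('G')(p) = Pow(Add(1, 8), 2) = Pow(9, 2) = 81)
Mul(Add(Function('G')(Function('v')(n)), 5), X) = Mul(Add(81, 5), 0) = Mul(86, 0) = 0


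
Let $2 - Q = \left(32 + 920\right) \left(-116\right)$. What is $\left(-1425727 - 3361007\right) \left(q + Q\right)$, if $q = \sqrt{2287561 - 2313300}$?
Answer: $-528618182556 - 4786734 i \sqrt{25739} \approx -5.2862 \cdot 10^{11} - 7.6795 \cdot 10^{8} i$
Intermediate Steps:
$Q = 110434$ ($Q = 2 - \left(32 + 920\right) \left(-116\right) = 2 - 952 \left(-116\right) = 2 - -110432 = 2 + 110432 = 110434$)
$q = i \sqrt{25739}$ ($q = \sqrt{-25739} = i \sqrt{25739} \approx 160.43 i$)
$\left(-1425727 - 3361007\right) \left(q + Q\right) = \left(-1425727 - 3361007\right) \left(i \sqrt{25739} + 110434\right) = - 4786734 \left(110434 + i \sqrt{25739}\right) = -528618182556 - 4786734 i \sqrt{25739}$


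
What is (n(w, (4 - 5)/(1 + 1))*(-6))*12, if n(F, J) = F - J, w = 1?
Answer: -108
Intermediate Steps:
(n(w, (4 - 5)/(1 + 1))*(-6))*12 = ((1 - (4 - 5)/(1 + 1))*(-6))*12 = ((1 - (-1)/2)*(-6))*12 = ((1 - 1*(-½))*(-6))*12 = ((1 + ½)*(-6))*12 = ((3/2)*(-6))*12 = -9*12 = -108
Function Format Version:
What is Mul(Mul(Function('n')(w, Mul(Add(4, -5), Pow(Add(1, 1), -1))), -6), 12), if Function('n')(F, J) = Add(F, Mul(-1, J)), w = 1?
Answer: -108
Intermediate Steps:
Mul(Mul(Function('n')(w, Mul(Add(4, -5), Pow(Add(1, 1), -1))), -6), 12) = Mul(Mul(Add(1, Mul(-1, Mul(Add(4, -5), Pow(Add(1, 1), -1)))), -6), 12) = Mul(Mul(Add(1, Mul(-1, Mul(-1, Pow(2, -1)))), -6), 12) = Mul(Mul(Add(1, Mul(-1, Mul(-1, Rational(1, 2)))), -6), 12) = Mul(Mul(Add(1, Mul(-1, Rational(-1, 2))), -6), 12) = Mul(Mul(Add(1, Rational(1, 2)), -6), 12) = Mul(Mul(Rational(3, 2), -6), 12) = Mul(-9, 12) = -108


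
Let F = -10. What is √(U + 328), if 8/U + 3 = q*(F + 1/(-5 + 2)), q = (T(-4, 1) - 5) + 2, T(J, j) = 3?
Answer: 4*√183/3 ≈ 18.037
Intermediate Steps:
q = 0 (q = (3 - 5) + 2 = -2 + 2 = 0)
U = -8/3 (U = 8/(-3 + 0*(-10 + 1/(-5 + 2))) = 8/(-3 + 0*(-10 + 1/(-3))) = 8/(-3 + 0*(-10 - ⅓)) = 8/(-3 + 0*(-31/3)) = 8/(-3 + 0) = 8/(-3) = 8*(-⅓) = -8/3 ≈ -2.6667)
√(U + 328) = √(-8/3 + 328) = √(976/3) = 4*√183/3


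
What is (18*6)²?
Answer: 11664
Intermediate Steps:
(18*6)² = 108² = 11664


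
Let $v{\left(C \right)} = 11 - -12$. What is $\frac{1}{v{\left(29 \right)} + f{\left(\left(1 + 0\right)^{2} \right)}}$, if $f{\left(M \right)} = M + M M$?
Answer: $\frac{1}{25} \approx 0.04$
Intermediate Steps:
$f{\left(M \right)} = M + M^{2}$
$v{\left(C \right)} = 23$ ($v{\left(C \right)} = 11 + 12 = 23$)
$\frac{1}{v{\left(29 \right)} + f{\left(\left(1 + 0\right)^{2} \right)}} = \frac{1}{23 + \left(1 + 0\right)^{2} \left(1 + \left(1 + 0\right)^{2}\right)} = \frac{1}{23 + 1^{2} \left(1 + 1^{2}\right)} = \frac{1}{23 + 1 \left(1 + 1\right)} = \frac{1}{23 + 1 \cdot 2} = \frac{1}{23 + 2} = \frac{1}{25}$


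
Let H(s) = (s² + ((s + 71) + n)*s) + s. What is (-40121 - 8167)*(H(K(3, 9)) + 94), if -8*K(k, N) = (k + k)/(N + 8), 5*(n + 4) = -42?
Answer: -6375760404/1445 ≈ -4.4123e+6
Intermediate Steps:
n = -62/5 (n = -4 + (⅕)*(-42) = -4 - 42/5 = -62/5 ≈ -12.400)
K(k, N) = -k/(4*(8 + N)) (K(k, N) = -(k + k)/(8*(N + 8)) = -2*k/(8*(8 + N)) = -k/(4*(8 + N)))
H(s) = s + s² + s*(293/5 + s) (H(s) = (s² + ((s + 71) - 62/5)*s) + s = (s² + ((71 + s) - 62/5)*s) + s = (s² + (293/5 + s)*s) + s = (s² + s*(293/5 + s)) + s = s + s² + s*(293/5 + s))
(-40121 - 8167)*(H(K(3, 9)) + 94) = (-40121 - 8167)*(2*(-1*3/(32 + 4*9))*(149 + 5*(-1*3/(32 + 4*9)))/5 + 94) = -48288*(2*(-1*3/(32 + 36))*(149 + 5*(-1*3/(32 + 36)))/5 + 94) = -48288*(2*(-1*3/68)*(149 + 5*(-1*3/68))/5 + 94) = -48288*(2*(-1*3*1/68)*(149 + 5*(-1*3*1/68))/5 + 94) = -48288*((⅖)*(-3/68)*(149 + 5*(-3/68)) + 94) = -48288*((⅖)*(-3/68)*(149 - 15/68) + 94) = -48288*((⅖)*(-3/68)*(10117/68) + 94) = -48288*(-30351/11560 + 94) = -48288*1056289/11560 = -6375760404/1445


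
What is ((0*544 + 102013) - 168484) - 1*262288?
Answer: -328759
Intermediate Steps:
((0*544 + 102013) - 168484) - 1*262288 = ((0 + 102013) - 168484) - 262288 = (102013 - 168484) - 262288 = -66471 - 262288 = -328759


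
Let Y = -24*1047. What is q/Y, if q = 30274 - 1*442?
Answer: -1243/1047 ≈ -1.1872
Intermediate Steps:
Y = -25128
q = 29832 (q = 30274 - 442 = 29832)
q/Y = 29832/(-25128) = 29832*(-1/25128) = -1243/1047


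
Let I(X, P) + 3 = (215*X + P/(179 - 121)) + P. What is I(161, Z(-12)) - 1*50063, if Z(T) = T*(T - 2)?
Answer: -443123/29 ≈ -15280.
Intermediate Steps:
Z(T) = T*(-2 + T)
I(X, P) = -3 + 215*X + 59*P/58 (I(X, P) = -3 + ((215*X + P/(179 - 121)) + P) = -3 + ((215*X + P/58) + P) = -3 + (215*X + 59*P/58) = -3 + 215*X + 59*P/58)
I(161, Z(-12)) - 1*50063 = (-3 + 215*161 + 59*(-12*(-2 - 12))/58) - 1*50063 = (-3 + 34615 + 59*(-12*(-14))/58) - 50063 = (-3 + 34615 + (59/58)*168) - 50063 = (-3 + 34615 + 4956/29) - 50063 = 1008704/29 - 50063 = -443123/29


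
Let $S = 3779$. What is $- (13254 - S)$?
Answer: $-9475$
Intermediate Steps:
$- (13254 - S) = - (13254 - 3779) = \left(-1\right) 9475 = -9475$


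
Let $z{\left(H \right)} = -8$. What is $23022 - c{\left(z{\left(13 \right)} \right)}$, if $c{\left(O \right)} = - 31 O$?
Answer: $22774$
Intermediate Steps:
$23022 - c{\left(z{\left(13 \right)} \right)} = 23022 - \left(-31\right) \left(-8\right) = 23022 - 248 = 22774$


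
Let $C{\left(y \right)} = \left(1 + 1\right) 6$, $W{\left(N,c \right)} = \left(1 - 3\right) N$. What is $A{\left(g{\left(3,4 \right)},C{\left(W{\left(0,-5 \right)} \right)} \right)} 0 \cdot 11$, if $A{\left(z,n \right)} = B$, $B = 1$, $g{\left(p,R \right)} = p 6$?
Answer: $0$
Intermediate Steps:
$g{\left(p,R \right)} = 6 p$
$W{\left(N,c \right)} = - 2 N$
$C{\left(y \right)} = 12$ ($C{\left(y \right)} = 2 \cdot 6 = 12$)
$A{\left(z,n \right)} = 1$
$A{\left(g{\left(3,4 \right)},C{\left(W{\left(0,-5 \right)} \right)} \right)} 0 \cdot 11 = 1 \cdot 0 \cdot 11 = 0 \cdot 11 = 0$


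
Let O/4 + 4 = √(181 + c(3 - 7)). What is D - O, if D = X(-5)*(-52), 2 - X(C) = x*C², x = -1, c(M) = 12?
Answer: -1388 - 4*√193 ≈ -1443.6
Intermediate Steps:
X(C) = 2 + C² (X(C) = 2 - (-1)*C² = 2 + C²)
D = -1404 (D = (2 + (-5)²)*(-52) = (2 + 25)*(-52) = 27*(-52) = -1404)
O = -16 + 4*√193 (O = -16 + 4*√(181 + 12) = -16 + 4*√193 ≈ 39.570)
D - O = -1404 - (-16 + 4*√193) = -1404 + (16 - 4*√193) = -1388 - 4*√193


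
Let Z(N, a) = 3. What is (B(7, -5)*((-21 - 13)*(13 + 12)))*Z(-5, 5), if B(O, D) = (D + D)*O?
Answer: 178500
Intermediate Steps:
B(O, D) = 2*D*O (B(O, D) = (2*D)*O = 2*D*O)
(B(7, -5)*((-21 - 13)*(13 + 12)))*Z(-5, 5) = ((2*(-5)*7)*((-21 - 13)*(13 + 12)))*3 = -(-2380)*25*3 = -70*(-850)*3 = 59500*3 = 178500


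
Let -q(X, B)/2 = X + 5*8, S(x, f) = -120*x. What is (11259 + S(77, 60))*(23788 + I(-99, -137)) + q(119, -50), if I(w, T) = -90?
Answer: 47845944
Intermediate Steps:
q(X, B) = -80 - 2*X (q(X, B) = -2*(X + 5*8) = -2*(X + 40) = -2*(40 + X) = -80 - 2*X)
(11259 + S(77, 60))*(23788 + I(-99, -137)) + q(119, -50) = (11259 - 120*77)*(23788 - 90) + (-80 - 2*119) = (11259 - 9240)*23698 + (-80 - 238) = 2019*23698 - 318 = 47846262 - 318 = 47845944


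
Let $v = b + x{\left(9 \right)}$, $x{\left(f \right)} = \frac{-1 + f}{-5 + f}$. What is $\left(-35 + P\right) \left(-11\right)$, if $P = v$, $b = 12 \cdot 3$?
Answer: $-33$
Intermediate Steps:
$b = 36$
$x{\left(f \right)} = \frac{-1 + f}{-5 + f}$
$v = 38$ ($v = 36 + \frac{-1 + 9}{-5 + 9} = 36 + \frac{1}{4} \cdot 8 = 36 + 2 = 38$)
$P = 38$
$\left(-35 + P\right) \left(-11\right) = \left(-35 + 38\right) \left(-11\right) = 3 \left(-11\right) = -33$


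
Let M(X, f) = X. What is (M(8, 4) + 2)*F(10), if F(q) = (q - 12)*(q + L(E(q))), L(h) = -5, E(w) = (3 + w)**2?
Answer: -100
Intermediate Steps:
F(q) = (-12 + q)*(-5 + q) (F(q) = (q - 12)*(q - 5) = (-12 + q)*(-5 + q))
(M(8, 4) + 2)*F(10) = (8 + 2)*(60 + 10**2 - 17*10) = 10*(60 + 100 - 170) = 10*(-10) = -100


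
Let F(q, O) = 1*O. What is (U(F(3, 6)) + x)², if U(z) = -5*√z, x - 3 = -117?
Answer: 13146 + 1140*√6 ≈ 15938.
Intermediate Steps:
x = -114 (x = 3 - 117 = -114)
F(q, O) = O
(U(F(3, 6)) + x)² = (-5*√6 - 114)² = (-114 - 5*√6)²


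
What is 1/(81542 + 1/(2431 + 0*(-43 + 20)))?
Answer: 2431/198228603 ≈ 1.2264e-5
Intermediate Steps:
1/(81542 + 1/(2431 + 0*(-43 + 20))) = 1/(81542 + 1/(2431 + 0*(-23))) = 1/(81542 + 1/(2431 + 0)) = 1/(81542 + 1/2431) = 1/(198228603/2431) = 2431/198228603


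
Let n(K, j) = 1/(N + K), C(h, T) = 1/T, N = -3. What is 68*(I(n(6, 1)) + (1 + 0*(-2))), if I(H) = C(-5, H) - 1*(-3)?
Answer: 476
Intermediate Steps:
n(K, j) = 1/(-3 + K)
I(H) = 3 + 1/H (I(H) = 1/H - 1*(-3) = 1/H + 3 = 3 + 1/H)
68*(I(n(6, 1)) + (1 + 0*(-2))) = 68*((3 + 1/(1/(-3 + 6))) + (1 + 0*(-2))) = 68*((3 + 1/(1/3)) + (1 + 0)) = 68*((3 + 1/(⅓)) + 1) = 68*((3 + 3) + 1) = 68*(6 + 1) = 68*7 = 476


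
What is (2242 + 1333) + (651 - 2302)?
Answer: 1924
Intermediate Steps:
(2242 + 1333) + (651 - 2302) = 3575 - 1651 = 1924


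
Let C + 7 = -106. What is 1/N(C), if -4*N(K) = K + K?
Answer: 2/113 ≈ 0.017699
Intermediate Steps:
C = -113 (C = -7 - 106 = -113)
N(K) = -K/2 (N(K) = -(K + K)/4 = -K/2)
1/N(C) = 1/(-½*(-113)) = 1/(113/2) = 2/113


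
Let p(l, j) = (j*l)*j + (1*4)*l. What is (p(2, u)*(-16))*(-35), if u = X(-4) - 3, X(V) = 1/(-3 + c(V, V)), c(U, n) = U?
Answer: 108800/7 ≈ 15543.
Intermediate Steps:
X(V) = 1/(-3 + V)
u = -22/7 (u = 1/(-3 - 4) - 3 = 1/(-7) - 3 = -⅐ - 3 = -22/7 ≈ -3.1429)
p(l, j) = 4*l + l*j² (p(l, j) = l*j² + 4*l = 4*l + l*j²)
(p(2, u)*(-16))*(-35) = ((2*(4 + (-22/7)²))*(-16))*(-35) = ((2*(4 + 484/49))*(-16))*(-35) = ((2*(680/49))*(-16))*(-35) = ((1360/49)*(-16))*(-35) = -21760/49*(-35) = 108800/7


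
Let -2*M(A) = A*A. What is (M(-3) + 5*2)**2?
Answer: 121/4 ≈ 30.250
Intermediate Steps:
M(A) = -A**2/2 (M(A) = -A*A/2 = -A**2/2)
(M(-3) + 5*2)**2 = (-1/2*(-3)**2 + 5*2)**2 = (-1/2*9 + 10)**2 = (-9/2 + 10)**2 = (11/2)**2 = 121/4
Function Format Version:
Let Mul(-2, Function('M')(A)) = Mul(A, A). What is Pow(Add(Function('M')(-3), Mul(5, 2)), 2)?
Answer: Rational(121, 4) ≈ 30.250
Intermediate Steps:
Function('M')(A) = Mul(Rational(-1, 2), Pow(A, 2)) (Function('M')(A) = Mul(Rational(-1, 2), Mul(A, A)) = Mul(Rational(-1, 2), Pow(A, 2)))
Pow(Add(Function('M')(-3), Mul(5, 2)), 2) = Pow(Add(Mul(Rational(-1, 2), Pow(-3, 2)), Mul(5, 2)), 2) = Pow(Add(Mul(Rational(-1, 2), 9), 10), 2) = Pow(Add(Rational(-9, 2), 10), 2) = Pow(Rational(11, 2), 2) = Rational(121, 4)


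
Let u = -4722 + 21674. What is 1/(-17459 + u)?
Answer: -1/507 ≈ -0.0019724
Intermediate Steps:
u = 16952
1/(-17459 + u) = 1/(-17459 + 16952) = 1/(-507) = -1/507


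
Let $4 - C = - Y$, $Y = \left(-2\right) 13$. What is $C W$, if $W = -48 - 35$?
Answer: $1826$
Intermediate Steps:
$W = -83$ ($W = -48 - 35 = -83$)
$Y = -26$
$C = -22$ ($C = 4 - \left(-1\right) \left(-26\right) = 4 - 26 = -22$)
$C W = \left(-22\right) \left(-83\right) = 1826$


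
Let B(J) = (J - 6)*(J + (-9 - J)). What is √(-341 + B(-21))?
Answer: 7*I*√2 ≈ 9.8995*I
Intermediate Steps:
B(J) = 54 - 9*J (B(J) = (-6 + J)*(-9) = 54 - 9*J)
√(-341 + B(-21)) = √(-341 + (54 - 9*(-21))) = √(-341 + (54 + 189)) = √(-341 + 243) = √(-98) = 7*I*√2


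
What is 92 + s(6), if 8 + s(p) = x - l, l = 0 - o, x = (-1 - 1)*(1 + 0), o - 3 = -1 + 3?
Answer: 87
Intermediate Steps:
o = 5 (o = 3 + (-1 + 3) = 3 + 2 = 5)
x = -2 (x = -2*1 = -2)
l = -5 (l = 0 - 1*5 = 0 - 5 = -5)
s(p) = -5 (s(p) = -8 + (-2 - 1*(-5)) = -8 + (-2 + 5) = -8 + 3 = -5)
92 + s(6) = 92 - 5 = 87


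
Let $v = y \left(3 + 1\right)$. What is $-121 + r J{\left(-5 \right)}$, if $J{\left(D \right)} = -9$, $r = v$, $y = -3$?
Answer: $-13$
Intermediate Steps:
$v = -12$ ($v = - 3 \left(3 + 1\right) = \left(-3\right) 4 = -12$)
$r = -12$
$-121 + r J{\left(-5 \right)} = -121 - -108 = -121 + 108 = -13$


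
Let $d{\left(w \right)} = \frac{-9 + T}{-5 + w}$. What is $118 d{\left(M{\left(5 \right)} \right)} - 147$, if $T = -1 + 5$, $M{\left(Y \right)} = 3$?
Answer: $148$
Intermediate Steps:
$T = 4$
$d{\left(w \right)} = - \frac{5}{-5 + w}$ ($d{\left(w \right)} = \frac{-9 + 4}{-5 + w} = - \frac{5}{-5 + w}$)
$118 d{\left(M{\left(5 \right)} \right)} - 147 = 118 \left(- \frac{5}{-5 + 3}\right) - 147 = 118 \left(- \frac{5}{-2}\right) - 147 = 118 \left(\left(-5\right) \left(- \frac{1}{2}\right)\right) - 147 = 118 \cdot \frac{5}{2} - 147 = 295 - 147 = 148$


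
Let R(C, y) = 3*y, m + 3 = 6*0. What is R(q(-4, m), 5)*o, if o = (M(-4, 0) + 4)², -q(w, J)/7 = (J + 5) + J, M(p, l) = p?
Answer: 0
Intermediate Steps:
m = -3 (m = -3 + 6*0 = -3 + 0 = -3)
q(w, J) = -35 - 14*J (q(w, J) = -7*((J + 5) + J) = -7*((5 + J) + J) = -7*(5 + 2*J) = -35 - 14*J)
o = 0 (o = (-4 + 4)² = 0² = 0)
R(q(-4, m), 5)*o = (3*5)*0 = 15*0 = 0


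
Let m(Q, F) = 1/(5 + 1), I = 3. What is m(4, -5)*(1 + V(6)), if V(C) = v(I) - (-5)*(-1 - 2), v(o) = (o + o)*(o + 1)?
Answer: 5/3 ≈ 1.6667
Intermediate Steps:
m(Q, F) = ⅙ (m(Q, F) = 1/6 = ⅙)
v(o) = 2*o*(1 + o) (v(o) = (2*o)*(1 + o) = 2*o*(1 + o))
V(C) = 9 (V(C) = 2*3*(1 + 3) - (-5)*(-1 - 2) = 2*3*4 - (-5)*(-3) = 24 - 1*15 = 24 - 15 = 9)
m(4, -5)*(1 + V(6)) = (1 + 9)/6 = (⅙)*10 = 5/3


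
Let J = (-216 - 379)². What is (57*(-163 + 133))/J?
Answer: -342/70805 ≈ -0.0048302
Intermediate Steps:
J = 354025 (J = (-595)² = 354025)
(57*(-163 + 133))/J = (57*(-163 + 133))/354025 = (57*(-30))*(1/354025) = -1710*1/354025 = -342/70805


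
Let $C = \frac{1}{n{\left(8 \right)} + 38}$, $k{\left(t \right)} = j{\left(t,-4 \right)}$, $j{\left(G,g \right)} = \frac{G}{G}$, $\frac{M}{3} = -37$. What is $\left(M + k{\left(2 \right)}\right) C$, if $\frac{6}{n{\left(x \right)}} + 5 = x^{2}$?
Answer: $- \frac{3245}{1124} \approx -2.887$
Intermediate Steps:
$M = -111$ ($M = 3 \left(-37\right) = -111$)
$n{\left(x \right)} = \frac{6}{-5 + x^{2}}$
$j{\left(G,g \right)} = 1$
$k{\left(t \right)} = 1$
$C = \frac{59}{2248}$ ($C = \frac{1}{\frac{6}{-5 + 8^{2}} + 38} = \frac{1}{\frac{6}{-5 + 64} + 38} = \frac{1}{\frac{6}{59} + 38} = \frac{1}{\frac{2248}{59}} = \frac{59}{2248} \approx 0.026246$)
$\left(M + k{\left(2 \right)}\right) C = \left(-111 + 1\right) \frac{59}{2248} = \left(-110\right) \frac{59}{2248} = - \frac{3245}{1124}$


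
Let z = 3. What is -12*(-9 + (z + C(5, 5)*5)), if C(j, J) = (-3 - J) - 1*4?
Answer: 792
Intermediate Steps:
C(j, J) = -7 - J (C(j, J) = (-3 - J) - 4 = -7 - J)
-12*(-9 + (z + C(5, 5)*5)) = -12*(-9 + (3 + (-7 - 1*5)*5)) = -12*(-9 + (3 + (-7 - 5)*5)) = -12*(-9 + (3 - 12*5)) = -12*(-9 + (3 - 60)) = -12*(-9 - 57) = -12*(-66) = 792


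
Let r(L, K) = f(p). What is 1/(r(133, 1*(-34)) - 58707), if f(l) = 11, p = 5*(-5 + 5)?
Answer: -1/58696 ≈ -1.7037e-5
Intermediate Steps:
p = 0 (p = 5*0 = 0)
r(L, K) = 11
1/(r(133, 1*(-34)) - 58707) = 1/(11 - 58707) = 1/(-58696) = -1/58696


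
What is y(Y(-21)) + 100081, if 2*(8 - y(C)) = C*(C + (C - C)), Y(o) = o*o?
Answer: 5697/2 ≈ 2848.5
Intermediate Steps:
Y(o) = o²
y(C) = 8 - C²/2 (y(C) = 8 - C*(C + (C - C))/2 = 8 - C*(C + 0)/2 = 8 - C*C/2 = 8 - C²/2)
y(Y(-21)) + 100081 = (8 - ((-21)²)²/2) + 100081 = (8 - ½*441²) + 100081 = (8 - ½*194481) + 100081 = (8 - 194481/2) + 100081 = -194465/2 + 100081 = 5697/2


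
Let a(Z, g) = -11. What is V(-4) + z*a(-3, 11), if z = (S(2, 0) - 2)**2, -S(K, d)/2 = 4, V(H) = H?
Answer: -1104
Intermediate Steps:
S(K, d) = -8 (S(K, d) = -2*4 = -8)
z = 100 (z = (-8 - 2)**2 = (-10)**2 = 100)
V(-4) + z*a(-3, 11) = -4 + 100*(-11) = -4 - 1100 = -1104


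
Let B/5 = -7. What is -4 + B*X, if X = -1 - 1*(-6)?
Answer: -179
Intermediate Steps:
B = -35 (B = 5*(-7) = -35)
X = 5 (X = -1 + 6 = 5)
-4 + B*X = -4 - 35*5 = -4 - 175 = -179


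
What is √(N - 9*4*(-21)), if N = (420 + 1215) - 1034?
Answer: √1357 ≈ 36.837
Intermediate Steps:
N = 601 (N = 1635 - 1034 = 601)
√(N - 9*4*(-21)) = √(601 - 9*4*(-21)) = √(601 - 36*(-21)) = √(601 + 756) = √1357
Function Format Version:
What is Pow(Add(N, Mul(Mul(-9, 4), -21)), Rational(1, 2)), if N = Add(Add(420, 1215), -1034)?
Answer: Pow(1357, Rational(1, 2)) ≈ 36.837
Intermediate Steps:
N = 601 (N = Add(1635, -1034) = 601)
Pow(Add(N, Mul(Mul(-9, 4), -21)), Rational(1, 2)) = Pow(Add(601, Mul(Mul(-9, 4), -21)), Rational(1, 2)) = Pow(Add(601, Mul(-36, -21)), Rational(1, 2)) = Pow(Add(601, 756), Rational(1, 2)) = Pow(1357, Rational(1, 2))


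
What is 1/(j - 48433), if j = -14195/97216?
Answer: -97216/4708476723 ≈ -2.0647e-5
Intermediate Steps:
j = -14195/97216 (j = -14195*1/97216 = -14195/97216 ≈ -0.14602)
1/(j - 48433) = 1/(-14195/97216 - 48433) = 1/(-4708476723/97216) = -97216/4708476723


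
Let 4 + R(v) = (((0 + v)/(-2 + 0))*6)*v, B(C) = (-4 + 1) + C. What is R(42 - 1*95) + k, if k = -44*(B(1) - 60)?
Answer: -5703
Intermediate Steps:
B(C) = -3 + C
R(v) = -4 - 3*v² (R(v) = -4 + (((0 + v)/(-2 + 0))*6)*v = -4 + ((v/(-2))*6)*v = -4 + ((v*(-½))*6)*v = -4 + (-v/2*6)*v = -4 + (-3*v)*v = -4 - 3*v²)
k = 2728 (k = -44*((-3 + 1) - 60) = -44*(-2 - 60) = -44*(-62) = 2728)
R(42 - 1*95) + k = (-4 - 3*(42 - 1*95)²) + 2728 = (-4 - 3*(42 - 95)²) + 2728 = (-4 - 3*(-53)²) + 2728 = (-4 - 3*2809) + 2728 = (-4 - 8427) + 2728 = -8431 + 2728 = -5703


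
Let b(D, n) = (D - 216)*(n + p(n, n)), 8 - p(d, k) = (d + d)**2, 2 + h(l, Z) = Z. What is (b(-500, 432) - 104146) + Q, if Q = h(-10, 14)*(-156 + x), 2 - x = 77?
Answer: 534069178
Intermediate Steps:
x = -75 (x = 2 - 1*77 = 2 - 77 = -75)
h(l, Z) = -2 + Z
p(d, k) = 8 - 4*d**2 (p(d, k) = 8 - (d + d)**2 = 8 - (2*d)**2 = 8 - 4*d**2)
b(D, n) = (-216 + D)*(8 + n - 4*n**2) (b(D, n) = (D - 216)*(n + (8 - 4*n**2)) = (-216 + D)*(8 + n - 4*n**2))
Q = -2772 (Q = (-2 + 14)*(-156 - 75) = 12*(-231) = -2772)
(b(-500, 432) - 104146) + Q = ((-1728 - 216*432 + 864*432**2 - 500*432 - 4*(-500)*(-2 + 432**2)) - 104146) - 2772 = ((-1728 - 93312 + 864*186624 - 216000 - 4*(-500)*(-2 + 186624)) - 104146) - 2772 = ((-1728 - 93312 + 161243136 - 216000 - 4*(-500)*186622) - 104146) - 2772 = ((-1728 - 93312 + 161243136 - 216000 + 373244000) - 104146) - 2772 = (534176096 - 104146) - 2772 = 534071950 - 2772 = 534069178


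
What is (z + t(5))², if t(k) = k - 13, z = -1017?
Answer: 1050625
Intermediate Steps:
t(k) = -13 + k
(z + t(5))² = (-1017 + (-13 + 5))² = (-1017 - 8)² = (-1025)² = 1050625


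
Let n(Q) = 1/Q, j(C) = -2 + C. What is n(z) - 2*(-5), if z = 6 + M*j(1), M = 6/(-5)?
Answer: 365/36 ≈ 10.139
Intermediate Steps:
M = -6/5 (M = 6*(-1/5) = -6/5 ≈ -1.2000)
z = 36/5 (z = 6 - 6*(-2 + 1)/5 = 6 - 6/5*(-1) = 6 + 6/5 = 36/5 ≈ 7.2000)
n(Q) = 1/Q
n(z) - 2*(-5) = 1/(36/5) - 2*(-5) = 5/36 - 1*(-10) = 5/36 + 10 = 365/36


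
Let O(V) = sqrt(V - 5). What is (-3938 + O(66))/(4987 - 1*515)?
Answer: -1969/2236 + sqrt(61)/4472 ≈ -0.87884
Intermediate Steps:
O(V) = sqrt(-5 + V)
(-3938 + O(66))/(4987 - 1*515) = (-3938 + sqrt(-5 + 66))/(4987 - 1*515) = (-3938 + sqrt(61))/(4987 - 515) = (-3938 + sqrt(61))/4472 = (-3938 + sqrt(61))*(1/4472) = -1969/2236 + sqrt(61)/4472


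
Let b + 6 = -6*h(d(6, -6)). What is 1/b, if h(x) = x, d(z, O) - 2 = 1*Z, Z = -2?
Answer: -1/6 ≈ -0.16667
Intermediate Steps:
d(z, O) = 0 (d(z, O) = 2 + 1*(-2) = 2 - 2 = 0)
b = -6 (b = -6 - 6*0 = -6 + 0 = -6)
1/b = 1/(-6) = -1/6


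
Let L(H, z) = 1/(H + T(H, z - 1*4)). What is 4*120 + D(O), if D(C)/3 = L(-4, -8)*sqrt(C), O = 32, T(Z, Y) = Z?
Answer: 480 - 3*sqrt(2)/2 ≈ 477.88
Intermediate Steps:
L(H, z) = 1/(2*H) (L(H, z) = 1/(H + H) = 1/(2*H))
D(C) = -3*sqrt(C)/8 (D(C) = 3*(((1/2)/(-4))*sqrt(C)) = 3*(((1/2)*(-1/4))*sqrt(C)) = 3*(-sqrt(C)/8) = -3*sqrt(C)/8)
4*120 + D(O) = 4*120 - 3*sqrt(2)/2 = 480 - 3*sqrt(2)/2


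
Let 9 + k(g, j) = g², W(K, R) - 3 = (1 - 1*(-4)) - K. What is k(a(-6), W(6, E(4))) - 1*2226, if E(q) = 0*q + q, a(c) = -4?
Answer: -2219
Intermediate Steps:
E(q) = q (E(q) = 0 + q = q)
W(K, R) = 8 - K (W(K, R) = 3 + ((1 - 1*(-4)) - K) = 3 + ((1 + 4) - K) = 3 + (5 - K) = 8 - K)
k(g, j) = -9 + g²
k(a(-6), W(6, E(4))) - 1*2226 = (-9 + (-4)²) - 1*2226 = (-9 + 16) - 2226 = 7 - 2226 = -2219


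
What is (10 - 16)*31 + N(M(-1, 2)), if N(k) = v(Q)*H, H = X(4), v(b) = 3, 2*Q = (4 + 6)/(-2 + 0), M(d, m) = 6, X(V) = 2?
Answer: -180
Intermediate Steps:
Q = -5/2 (Q = ((4 + 6)/(-2 + 0))/2 = (10/(-2))/2 = (10*(-½))/2 = (½)*(-5) = -5/2 ≈ -2.5000)
H = 2
N(k) = 6 (N(k) = 3*2 = 6)
(10 - 16)*31 + N(M(-1, 2)) = (10 - 16)*31 + 6 = -6*31 + 6 = -186 + 6 = -180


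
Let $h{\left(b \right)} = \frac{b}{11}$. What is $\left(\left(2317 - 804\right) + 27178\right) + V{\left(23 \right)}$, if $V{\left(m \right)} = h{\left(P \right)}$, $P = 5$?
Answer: $\frac{315606}{11} \approx 28691.0$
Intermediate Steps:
$h{\left(b \right)} = \frac{b}{11}$ ($h{\left(b \right)} = b \frac{1}{11} = \frac{b}{11}$)
$V{\left(m \right)} = \frac{5}{11}$ ($V{\left(m \right)} = \frac{1}{11} \cdot 5 = \frac{5}{11}$)
$\left(\left(2317 - 804\right) + 27178\right) + V{\left(23 \right)} = \left(\left(2317 - 804\right) + 27178\right) + \frac{5}{11} = \left(1513 + 27178\right) + \frac{5}{11} = 28691 + \frac{5}{11} = \frac{315606}{11}$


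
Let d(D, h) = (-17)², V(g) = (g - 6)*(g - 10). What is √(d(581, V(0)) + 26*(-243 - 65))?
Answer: I*√7719 ≈ 87.858*I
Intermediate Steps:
V(g) = (-10 + g)*(-6 + g) (V(g) = (-6 + g)*(-10 + g) = (-10 + g)*(-6 + g))
d(D, h) = 289
√(d(581, V(0)) + 26*(-243 - 65)) = √(289 + 26*(-243 - 65)) = √(289 + 26*(-308)) = √(289 - 8008) = √(-7719) = I*√7719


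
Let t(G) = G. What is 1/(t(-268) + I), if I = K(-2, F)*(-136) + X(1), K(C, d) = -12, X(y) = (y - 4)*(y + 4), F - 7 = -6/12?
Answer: 1/1349 ≈ 0.00074129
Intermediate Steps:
F = 13/2 (F = 7 - 6/12 = 7 - 6*1/12 = 7 - ½ = 13/2 ≈ 6.5000)
X(y) = (-4 + y)*(4 + y)
I = 1617 (I = -12*(-136) + (-16 + 1²) = 1632 + (-16 + 1) = 1632 - 15 = 1617)
1/(t(-268) + I) = 1/(-268 + 1617) = 1/1349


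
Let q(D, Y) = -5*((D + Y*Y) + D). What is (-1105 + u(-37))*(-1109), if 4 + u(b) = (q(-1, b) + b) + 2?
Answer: 8848711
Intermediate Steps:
q(D, Y) = -10*D - 5*Y² (q(D, Y) = -5*((D + Y²) + D) = -5*(Y² + 2*D) = -10*D - 5*Y²)
u(b) = 8 + b - 5*b² (u(b) = -4 + (((-10*(-1) - 5*b²) + b) + 2) = -4 + (((10 - 5*b²) + b) + 2) = -4 + ((10 + b - 5*b²) + 2) = -4 + (12 + b - 5*b²) = 8 + b - 5*b²)
(-1105 + u(-37))*(-1109) = (-1105 + (8 - 37 - 5*(-37)²))*(-1109) = (-1105 + (8 - 37 - 5*1369))*(-1109) = (-1105 + (8 - 37 - 6845))*(-1109) = (-1105 - 6874)*(-1109) = -7979*(-1109) = 8848711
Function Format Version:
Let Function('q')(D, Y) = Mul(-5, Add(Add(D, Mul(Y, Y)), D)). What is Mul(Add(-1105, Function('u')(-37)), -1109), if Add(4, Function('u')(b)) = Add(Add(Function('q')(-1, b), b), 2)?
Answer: 8848711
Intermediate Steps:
Function('q')(D, Y) = Add(Mul(-10, D), Mul(-5, Pow(Y, 2))) (Function('q')(D, Y) = Mul(-5, Add(Add(D, Pow(Y, 2)), D)) = Mul(-5, Add(Pow(Y, 2), Mul(2, D))) = Add(Mul(-10, D), Mul(-5, Pow(Y, 2))))
Function('u')(b) = Add(8, b, Mul(-5, Pow(b, 2))) (Function('u')(b) = Add(-4, Add(Add(Add(Mul(-10, -1), Mul(-5, Pow(b, 2))), b), 2)) = Add(-4, Add(Add(Add(10, Mul(-5, Pow(b, 2))), b), 2)) = Add(-4, Add(Add(10, b, Mul(-5, Pow(b, 2))), 2)) = Add(-4, Add(12, b, Mul(-5, Pow(b, 2)))) = Add(8, b, Mul(-5, Pow(b, 2))))
Mul(Add(-1105, Function('u')(-37)), -1109) = Mul(Add(-1105, Add(8, -37, Mul(-5, Pow(-37, 2)))), -1109) = Mul(Add(-1105, Add(8, -37, Mul(-5, 1369))), -1109) = Mul(Add(-1105, Add(8, -37, -6845)), -1109) = Mul(Add(-1105, -6874), -1109) = Mul(-7979, -1109) = 8848711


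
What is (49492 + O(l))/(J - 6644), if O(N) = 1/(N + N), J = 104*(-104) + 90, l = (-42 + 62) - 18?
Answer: -197969/69480 ≈ -2.8493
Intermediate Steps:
l = 2 (l = 20 - 18 = 2)
J = -10726 (J = -10816 + 90 = -10726)
O(N) = 1/(2*N)
(49492 + O(l))/(J - 6644) = (49492 + (½)/2)/(-10726 - 6644) = (49492 + (½)*(½))/(-17370) = (49492 + ¼)*(-1/17370) = (197969/4)*(-1/17370) = -197969/69480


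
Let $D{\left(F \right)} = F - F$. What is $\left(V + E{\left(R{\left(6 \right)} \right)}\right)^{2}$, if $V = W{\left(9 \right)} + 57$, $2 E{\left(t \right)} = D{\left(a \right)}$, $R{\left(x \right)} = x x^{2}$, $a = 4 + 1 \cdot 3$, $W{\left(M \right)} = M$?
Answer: $4356$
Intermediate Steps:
$a = 7$ ($a = 4 + 3 = 7$)
$R{\left(x \right)} = x^{3}$
$D{\left(F \right)} = 0$
$E{\left(t \right)} = 0$ ($E{\left(t \right)} = \frac{1}{2} \cdot 0 = 0$)
$V = 66$ ($V = 9 + 57 = 66$)
$\left(V + E{\left(R{\left(6 \right)} \right)}\right)^{2} = \left(66 + 0\right)^{2} = 66^{2} = 4356$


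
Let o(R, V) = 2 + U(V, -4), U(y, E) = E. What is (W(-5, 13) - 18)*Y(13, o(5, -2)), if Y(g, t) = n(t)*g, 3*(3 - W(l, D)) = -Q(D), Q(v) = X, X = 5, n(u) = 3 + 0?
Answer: -520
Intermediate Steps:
n(u) = 3
o(R, V) = -2 (o(R, V) = 2 - 4 = -2)
Q(v) = 5
W(l, D) = 14/3 (W(l, D) = 3 - (-1)*5/3 = 3 - 1/3*(-5) = 3 + 5/3 = 14/3)
Y(g, t) = 3*g
(W(-5, 13) - 18)*Y(13, o(5, -2)) = (14/3 - 18)*(3*13) = -40/3*39 = -520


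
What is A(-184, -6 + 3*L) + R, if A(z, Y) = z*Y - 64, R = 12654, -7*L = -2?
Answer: 94754/7 ≈ 13536.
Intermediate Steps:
L = 2/7 (L = -⅐*(-2) = 2/7 ≈ 0.28571)
A(z, Y) = -64 + Y*z (A(z, Y) = Y*z - 64 = -64 + Y*z)
A(-184, -6 + 3*L) + R = (-64 + (-6 + 3*(2/7))*(-184)) + 12654 = (-64 + (-6 + 6/7)*(-184)) + 12654 = (-64 - 36/7*(-184)) + 12654 = (-64 + 6624/7) + 12654 = 6176/7 + 12654 = 94754/7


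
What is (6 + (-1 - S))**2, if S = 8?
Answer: 9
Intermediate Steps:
(6 + (-1 - S))**2 = (6 + (-1 - 1*8))**2 = (6 + (-1 - 8))**2 = (6 - 9)**2 = (-3)**2 = 9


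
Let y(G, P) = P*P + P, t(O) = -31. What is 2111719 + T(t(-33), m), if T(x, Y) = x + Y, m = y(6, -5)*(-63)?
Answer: 2110428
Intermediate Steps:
y(G, P) = P + P² (y(G, P) = P² + P = P + P²)
m = -1260 (m = -5*(1 - 5)*(-63) = -5*(-4)*(-63) = 20*(-63) = -1260)
T(x, Y) = Y + x
2111719 + T(t(-33), m) = 2111719 + (-1260 - 31) = 2111719 - 1291 = 2110428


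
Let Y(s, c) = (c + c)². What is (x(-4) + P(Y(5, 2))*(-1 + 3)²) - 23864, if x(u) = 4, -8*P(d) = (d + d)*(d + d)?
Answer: -24372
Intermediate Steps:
Y(s, c) = 4*c² (Y(s, c) = (2*c)² = 4*c²)
P(d) = -d²/2 (P(d) = -(d + d)*(d + d)/8 = -2*d*2*d/8 = -d²/2)
(x(-4) + P(Y(5, 2))*(-1 + 3)²) - 23864 = (4 + (-(4*2²)²/2)*(-1 + 3)²) - 23864 = (4 - (4*4)²/2*2²) - 23864 = (4 - ½*16²*4) - 23864 = (4 - ½*256*4) - 23864 = (4 - 128*4) - 23864 = (4 - 512) - 23864 = -508 - 23864 = -24372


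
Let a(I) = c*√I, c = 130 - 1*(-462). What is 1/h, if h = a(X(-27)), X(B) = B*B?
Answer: 1/15984 ≈ 6.2563e-5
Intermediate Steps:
X(B) = B²
c = 592 (c = 130 + 462 = 592)
a(I) = 592*√I
h = 15984 (h = 592*√((-27)²) = 592*√729 = 592*27 = 15984)
1/h = 1/15984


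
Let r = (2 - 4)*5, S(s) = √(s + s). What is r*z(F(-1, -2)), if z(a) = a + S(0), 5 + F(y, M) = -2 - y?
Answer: 60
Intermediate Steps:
S(s) = √2*√s (S(s) = √(2*s) = √2*√s)
F(y, M) = -7 - y (F(y, M) = -5 + (-2 - y) = -7 - y)
r = -10 (r = -2*5 = -10)
z(a) = a (z(a) = a + √2*√0 = a + √2*0 = a + 0 = a)
r*z(F(-1, -2)) = -10*(-7 - 1*(-1)) = -10*(-7 + 1) = -10*(-6) = 60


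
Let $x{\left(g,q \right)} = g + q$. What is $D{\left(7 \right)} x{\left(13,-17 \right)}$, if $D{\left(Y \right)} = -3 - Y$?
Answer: $40$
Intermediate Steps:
$D{\left(7 \right)} x{\left(13,-17 \right)} = \left(-3 - 7\right) \left(13 - 17\right) = \left(-3 - 7\right) \left(-4\right) = \left(-10\right) \left(-4\right) = 40$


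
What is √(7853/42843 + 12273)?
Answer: 2*√5631926479314/42843 ≈ 110.78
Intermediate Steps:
√(7853/42843 + 12273) = √(525819992/42843) = 2*√5631926479314/42843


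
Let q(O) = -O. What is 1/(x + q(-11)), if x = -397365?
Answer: -1/397354 ≈ -2.5166e-6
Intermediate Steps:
1/(x + q(-11)) = 1/(-397365 - 1*(-11)) = 1/(-397365 + 11) = 1/(-397354) = -1/397354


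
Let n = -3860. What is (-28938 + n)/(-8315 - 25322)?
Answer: 32798/33637 ≈ 0.97506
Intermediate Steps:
(-28938 + n)/(-8315 - 25322) = (-28938 - 3860)/(-8315 - 25322) = -32798/(-33637) = -32798*(-1/33637) = 32798/33637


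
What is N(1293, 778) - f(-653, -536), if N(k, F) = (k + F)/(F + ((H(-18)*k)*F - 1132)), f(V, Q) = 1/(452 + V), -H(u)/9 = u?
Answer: 18153385/3639533666 ≈ 0.0049878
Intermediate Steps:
H(u) = -9*u
N(k, F) = (F + k)/(-1132 + F + 162*F*k) (N(k, F) = (k + F)/(F + (((-9*(-18))*k)*F - 1132)) = (F + k)/(F + ((162*k)*F - 1132)) = (F + k)/(F + (162*F*k - 1132)) = (F + k)/(F + (-1132 + 162*F*k)) = (F + k)/(-1132 + F + 162*F*k))
N(1293, 778) - f(-653, -536) = (778 + 1293)/(-1132 + 778 + 162*778*1293) - 1/(452 - 653) = 2071/(-1132 + 778 + 162964548) - 1/(-201) = 2071/162964194 - 1*(-1/201) = (1/162964194)*2071 + 1/201 = 2071/162964194 + 1/201 = 18153385/3639533666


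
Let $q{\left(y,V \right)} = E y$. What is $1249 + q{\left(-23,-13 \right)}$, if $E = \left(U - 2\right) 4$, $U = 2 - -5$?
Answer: $789$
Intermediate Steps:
$U = 7$ ($U = 2 + 5 = 7$)
$E = 20$ ($E = \left(7 - 2\right) 4 = 5 \cdot 4 = 20$)
$q{\left(y,V \right)} = 20 y$
$1249 + q{\left(-23,-13 \right)} = 1249 + 20 \left(-23\right) = 1249 - 460 = 789$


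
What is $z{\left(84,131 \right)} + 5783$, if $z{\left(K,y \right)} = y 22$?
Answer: $8665$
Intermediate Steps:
$z{\left(K,y \right)} = 22 y$
$z{\left(84,131 \right)} + 5783 = 22 \cdot 131 + 5783 = 2882 + 5783 = 8665$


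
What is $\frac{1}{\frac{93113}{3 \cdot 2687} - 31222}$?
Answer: $- \frac{8061}{251587429} \approx -3.2041 \cdot 10^{-5}$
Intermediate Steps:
$\frac{1}{\frac{93113}{3 \cdot 2687} - 31222} = \frac{1}{\frac{93113}{8061} - 31222} = \frac{1}{- \frac{251587429}{8061}} = - \frac{8061}{251587429}$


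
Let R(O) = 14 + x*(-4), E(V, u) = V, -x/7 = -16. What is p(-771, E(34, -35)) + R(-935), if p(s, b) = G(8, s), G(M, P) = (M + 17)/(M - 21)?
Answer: -5667/13 ≈ -435.92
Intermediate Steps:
x = 112 (x = -7*(-16) = 112)
R(O) = -434 (R(O) = 14 + 112*(-4) = 14 - 448 = -434)
G(M, P) = (17 + M)/(-21 + M)
p(s, b) = -25/13 (p(s, b) = (17 + 8)/(-21 + 8) = 25/(-13) = -1/13*25 = -25/13)
p(-771, E(34, -35)) + R(-935) = -25/13 - 434 = -5667/13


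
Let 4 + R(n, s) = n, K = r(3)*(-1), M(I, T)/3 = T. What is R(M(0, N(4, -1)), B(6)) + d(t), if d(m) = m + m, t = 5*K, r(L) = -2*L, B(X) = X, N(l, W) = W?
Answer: 53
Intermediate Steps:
M(I, T) = 3*T
K = 6 (K = -2*3*(-1) = -6*(-1) = 6)
R(n, s) = -4 + n
t = 30 (t = 5*6 = 30)
d(m) = 2*m
R(M(0, N(4, -1)), B(6)) + d(t) = (-4 + 3*(-1)) + 2*30 = (-4 - 3) + 60 = -7 + 60 = 53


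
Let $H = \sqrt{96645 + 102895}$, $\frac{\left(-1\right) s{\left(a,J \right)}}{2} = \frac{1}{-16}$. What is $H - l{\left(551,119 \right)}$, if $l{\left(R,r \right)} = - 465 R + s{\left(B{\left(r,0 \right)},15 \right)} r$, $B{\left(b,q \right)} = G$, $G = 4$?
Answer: $\frac{2049601}{8} + 2 \sqrt{49885} \approx 2.5665 \cdot 10^{5}$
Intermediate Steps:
$B{\left(b,q \right)} = 4$
$s{\left(a,J \right)} = \frac{1}{8}$ ($s{\left(a,J \right)} = - \frac{2}{-16} = \left(-2\right) \left(- \frac{1}{16}\right) = \frac{1}{8}$)
$l{\left(R,r \right)} = - 465 R + \frac{r}{8}$
$H = 2 \sqrt{49885}$ ($H = \sqrt{199540} = 2 \sqrt{49885} \approx 446.7$)
$H - l{\left(551,119 \right)} = 2 \sqrt{49885} - \left(\left(-465\right) 551 + \frac{1}{8} \cdot 119\right) = 2 \sqrt{49885} - \left(-256215 + \frac{119}{8}\right) = 2 \sqrt{49885} - - \frac{2049601}{8} = 2 \sqrt{49885} + \frac{2049601}{8} = \frac{2049601}{8} + 2 \sqrt{49885}$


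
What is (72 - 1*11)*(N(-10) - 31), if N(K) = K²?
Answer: 4209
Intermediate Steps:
(72 - 1*11)*(N(-10) - 31) = (72 - 1*11)*((-10)² - 31) = (72 - 11)*(100 - 31) = 61*69 = 4209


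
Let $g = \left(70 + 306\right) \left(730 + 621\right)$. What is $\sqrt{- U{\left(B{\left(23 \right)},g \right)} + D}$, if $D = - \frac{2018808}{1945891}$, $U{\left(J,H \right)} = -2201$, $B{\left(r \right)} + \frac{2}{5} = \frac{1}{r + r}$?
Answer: $\frac{\sqrt{8330140036004153}}{1945891} \approx 46.904$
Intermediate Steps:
$B{\left(r \right)} = - \frac{2}{5} + \frac{1}{2 r}$ ($B{\left(r \right)} = - \frac{2}{5} + \frac{1}{r + r} = - \frac{2}{5} + \frac{1}{2 r}$)
$g = 507976$ ($g = 376 \cdot 1351 = 507976$)
$D = - \frac{2018808}{1945891}$ ($D = \left(-2018808\right) \frac{1}{1945891} = - \frac{2018808}{1945891} \approx -1.0375$)
$\sqrt{- U{\left(B{\left(23 \right)},g \right)} + D} = \sqrt{\left(-1\right) \left(-2201\right) - \frac{2018808}{1945891}} = \sqrt{2201 - \frac{2018808}{1945891}} = \sqrt{\frac{4280887283}{1945891}} = \frac{\sqrt{8330140036004153}}{1945891}$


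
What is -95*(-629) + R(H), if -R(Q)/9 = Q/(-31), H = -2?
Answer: 1852387/31 ≈ 59754.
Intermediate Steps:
R(Q) = 9*Q/31 (R(Q) = -9*Q/(-31) = -9*Q*(-1)/31 = -(-9)*Q/31 = 9*Q/31)
-95*(-629) + R(H) = -95*(-629) + (9/31)*(-2) = 59755 - 18/31 = 1852387/31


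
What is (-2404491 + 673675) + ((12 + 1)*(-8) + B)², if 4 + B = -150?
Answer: -1664252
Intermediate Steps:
B = -154 (B = -4 - 150 = -154)
(-2404491 + 673675) + ((12 + 1)*(-8) + B)² = (-2404491 + 673675) + ((12 + 1)*(-8) - 154)² = -1730816 + (13*(-8) - 154)² = -1730816 + (-104 - 154)² = -1730816 + (-258)² = -1730816 + 66564 = -1664252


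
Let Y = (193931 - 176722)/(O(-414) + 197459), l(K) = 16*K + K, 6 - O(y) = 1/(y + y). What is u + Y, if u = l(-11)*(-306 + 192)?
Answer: 3485529014730/163501021 ≈ 21318.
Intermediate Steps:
O(y) = 6 - 1/(2*y) (O(y) = 6 - 1/(y + y) = 6 - 1/(2*y))
l(K) = 17*K
Y = 14249052/163501021 (Y = (193931 - 176722)/((6 - ½/(-414)) + 197459) = 17209/((6 - ½*(-1/414)) + 197459) = 17209/((6 + 1/828) + 197459) = 17209/(4969/828 + 197459) = 17209/(163501021/828) = 17209*(828/163501021) = 14249052/163501021 ≈ 0.087150)
u = 21318 (u = (17*(-11))*(-306 + 192) = -187*(-114) = 21318)
u + Y = 21318 + 14249052/163501021 = 3485529014730/163501021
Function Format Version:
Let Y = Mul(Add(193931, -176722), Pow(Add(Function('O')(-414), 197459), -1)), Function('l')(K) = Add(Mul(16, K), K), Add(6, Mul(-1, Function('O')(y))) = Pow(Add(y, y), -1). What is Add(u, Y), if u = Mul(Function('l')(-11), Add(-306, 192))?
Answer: Rational(3485529014730, 163501021) ≈ 21318.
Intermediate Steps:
Function('O')(y) = Add(6, Mul(Rational(-1, 2), Pow(y, -1))) (Function('O')(y) = Add(6, Mul(-1, Pow(Add(y, y), -1))) = Add(6, Mul(-1, Pow(Mul(2, y), -1))) = Add(6, Mul(-1, Mul(Rational(1, 2), Pow(y, -1)))) = Add(6, Mul(Rational(-1, 2), Pow(y, -1))))
Function('l')(K) = Mul(17, K)
Y = Rational(14249052, 163501021) (Y = Mul(Add(193931, -176722), Pow(Add(Add(6, Mul(Rational(-1, 2), Pow(-414, -1))), 197459), -1)) = Mul(17209, Pow(Add(Add(6, Mul(Rational(-1, 2), Rational(-1, 414))), 197459), -1)) = Mul(17209, Pow(Add(Add(6, Rational(1, 828)), 197459), -1)) = Mul(17209, Pow(Add(Rational(4969, 828), 197459), -1)) = Mul(17209, Pow(Rational(163501021, 828), -1)) = Mul(17209, Rational(828, 163501021)) = Rational(14249052, 163501021) ≈ 0.087150)
u = 21318 (u = Mul(Mul(17, -11), Add(-306, 192)) = Mul(-187, -114) = 21318)
Add(u, Y) = Add(21318, Rational(14249052, 163501021)) = Rational(3485529014730, 163501021)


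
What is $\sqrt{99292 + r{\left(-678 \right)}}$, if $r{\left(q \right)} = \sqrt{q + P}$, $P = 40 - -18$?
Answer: $\sqrt{99292 + 2 i \sqrt{155}} \approx 315.11 + 0.04 i$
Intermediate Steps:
$P = 58$ ($P = 40 + 18 = 58$)
$r{\left(q \right)} = \sqrt{58 + q}$ ($r{\left(q \right)} = \sqrt{q + 58} = \sqrt{58 + q}$)
$\sqrt{99292 + r{\left(-678 \right)}} = \sqrt{99292 + \sqrt{58 - 678}} = \sqrt{99292 + \sqrt{-620}} = \sqrt{99292 + 2 i \sqrt{155}}$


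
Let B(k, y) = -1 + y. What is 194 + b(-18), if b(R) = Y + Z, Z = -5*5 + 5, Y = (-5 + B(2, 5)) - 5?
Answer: 168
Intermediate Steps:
Y = -6 (Y = (-5 + (-1 + 5)) - 5 = (-5 + 4) - 5 = -1 - 5 = -6)
Z = -20 (Z = -25 + 5 = -20)
b(R) = -26 (b(R) = -6 - 20 = -26)
194 + b(-18) = 194 - 26 = 168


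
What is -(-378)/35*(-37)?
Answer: -1998/5 ≈ -399.60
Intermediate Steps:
-(-378)/35*(-37) = -42*(-9/35)*(-37) = (54/5)*(-37) = -1998/5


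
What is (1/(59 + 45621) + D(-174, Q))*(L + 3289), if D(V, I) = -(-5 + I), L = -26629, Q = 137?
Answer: 7036728753/2284 ≈ 3.0809e+6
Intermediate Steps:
D(V, I) = 5 - I
(1/(59 + 45621) + D(-174, Q))*(L + 3289) = (1/(59 + 45621) + (5 - 1*137))*(-26629 + 3289) = (1/45680 + (5 - 137))*(-23340) = (1/45680 - 132)*(-23340) = -6029759/45680*(-23340) = 7036728753/2284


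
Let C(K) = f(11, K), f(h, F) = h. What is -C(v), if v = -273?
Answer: -11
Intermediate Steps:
C(K) = 11
-C(v) = -1*11 = -11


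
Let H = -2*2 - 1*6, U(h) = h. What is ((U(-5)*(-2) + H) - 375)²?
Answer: 140625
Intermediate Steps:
H = -10 (H = -4 - 6 = -10)
((U(-5)*(-2) + H) - 375)² = ((-5*(-2) - 10) - 375)² = ((10 - 10) - 375)² = (0 - 375)² = (-375)² = 140625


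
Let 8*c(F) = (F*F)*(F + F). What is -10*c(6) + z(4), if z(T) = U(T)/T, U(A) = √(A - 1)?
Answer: -540 + √3/4 ≈ -539.57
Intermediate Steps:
U(A) = √(-1 + A)
c(F) = F³/4 (c(F) = ((F*F)*(F + F))/8 = (F²*(2*F))/8 = (2*F³)/8 = F³/4)
z(T) = √(-1 + T)/T
-10*c(6) + z(4) = -5*6³/2 + √(-1 + 4)/4 = -5*216/2 + √3/4 = -10*54 + √3/4 = -540 + √3/4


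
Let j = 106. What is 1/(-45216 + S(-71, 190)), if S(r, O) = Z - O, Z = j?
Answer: -1/45300 ≈ -2.2075e-5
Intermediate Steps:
Z = 106
S(r, O) = 106 - O
1/(-45216 + S(-71, 190)) = 1/(-45216 + (106 - 1*190)) = 1/(-45216 + (106 - 190)) = 1/(-45216 - 84) = 1/(-45300) = -1/45300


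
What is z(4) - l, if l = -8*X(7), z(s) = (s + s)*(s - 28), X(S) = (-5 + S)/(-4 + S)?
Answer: -560/3 ≈ -186.67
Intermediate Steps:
X(S) = (-5 + S)/(-4 + S)
z(s) = 2*s*(-28 + s) (z(s) = (2*s)*(-28 + s) = 2*s*(-28 + s))
l = -16/3 (l = -8*(-5 + 7)/(-4 + 7) = -8*2/3 = -8*⅔ = -16/3 ≈ -5.3333)
z(4) - l = 2*4*(-28 + 4) - 1*(-16/3) = 2*4*(-24) + 16/3 = -192 + 16/3 = -560/3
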